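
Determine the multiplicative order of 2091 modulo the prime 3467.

The order of 2091 must divide p − 1 = 3466 = 2 · 1733.
Divisors: 1, 2, 1733, 3466.
Check each in increasing order: 2091^1 ≡ 2091;  2091^2 ≡ 394;  2091^1733 ≡ 1.
Smallest exponent giving 1 is 1733.

1733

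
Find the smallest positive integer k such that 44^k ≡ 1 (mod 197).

196

The order of 44 must divide p − 1 = 196 = 2^2 · 7^2.
Divisors: 1, 2, 4, 7, 14, 28, 49, 98, 196.
Check each in increasing order: 44^1 ≡ 44;  44^2 ≡ 163;  44^4 ≡ 171;  44^7 ≡ 87;  44^14 ≡ 83;  44^28 ≡ 191;  44^49 ≡ 14;  44^98 ≡ 196;  44^196 ≡ 1.
Smallest exponent giving 1 is 196.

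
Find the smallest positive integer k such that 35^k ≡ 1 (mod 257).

64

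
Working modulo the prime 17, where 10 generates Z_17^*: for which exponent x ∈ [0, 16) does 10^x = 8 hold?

Successive powers of 10 modulo 17:
  10^0=1  10^1=10  10^2=15  10^3=14  10^4=4  10^5=6
  10^6=9  10^7=5  10^8=16  10^9=7  10^10=2  10^11=3
  10^12=13  10^13=11  10^14=8
So 10^14 ≡ 8 (mod 17), giving x = 14.

14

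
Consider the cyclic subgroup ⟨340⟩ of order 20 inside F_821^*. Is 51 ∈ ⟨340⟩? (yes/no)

⟨340⟩ has order 20; its elements mod 821 are {1, 51, 99, 123, 138, 161, 267, 295, 340, 351, 470, 481, 526, 554, 660, 683, 698, 722, 770, 820}.
51 is in this set.

yes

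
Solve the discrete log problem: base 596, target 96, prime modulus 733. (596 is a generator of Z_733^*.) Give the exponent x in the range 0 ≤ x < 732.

193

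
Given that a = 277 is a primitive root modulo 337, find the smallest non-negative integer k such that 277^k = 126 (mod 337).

230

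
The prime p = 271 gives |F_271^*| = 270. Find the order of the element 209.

The order of 209 must divide p − 1 = 270 = 2 · 3^3 · 5.
Divisors: 1, 2, 3, 5, 6, 9, 10, 15, 18, 27, 30, 45, 54, 90, 135, 270.
Check each in increasing order: 209^1 ≡ 209;  209^2 ≡ 50;  209^3 ≡ 152;  209^5 ≡ 12;  209^6 ≡ 69;  209^9 ≡ 190;  209^10 ≡ 144;  209^15 ≡ 102;  209^18 ≡ 57;  209^27 ≡ 261;  209^30 ≡ 106;  209^45 ≡ 243;  209^54 ≡ 100;  209^90 ≡ 242;  209^135 ≡ 270;  209^270 ≡ 1.
Smallest exponent giving 1 is 270.

270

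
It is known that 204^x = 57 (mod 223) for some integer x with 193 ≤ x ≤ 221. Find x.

Compute 204^193 mod 223 = 180, then multiply by 204 repeatedly:
  204^193=180  204^194=148  204^195=87  204^196=131  204^197=187
  204^198=15  204^199=161  204^200=63  204^201=141  204^202=220
  204^203=57
Found 57 at exponent 203.

203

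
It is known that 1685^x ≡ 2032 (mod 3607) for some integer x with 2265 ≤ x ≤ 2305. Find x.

Compute 1685^2265 mod 3607 = 2451, then multiply by 1685 repeatedly:
  1685^2265=2451  1685^2266=3527  1685^2267=2266  1685^2268=2004  1685^2269=588
  1685^2270=2462  1685^2271=420  1685^2272=728  1685^2273=300  1685^2274=520
  1685^2275=3306  1685^2276=1402  1685^2277=3392  1685^2278=2032
Found 2032 at exponent 2278.

2278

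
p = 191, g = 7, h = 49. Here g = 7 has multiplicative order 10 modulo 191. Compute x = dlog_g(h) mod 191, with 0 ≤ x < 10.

Successive powers of 7 modulo 191:
  7^0=1  7^1=7  7^2=49
So 7^2 ≡ 49 (mod 191), giving x = 2.

2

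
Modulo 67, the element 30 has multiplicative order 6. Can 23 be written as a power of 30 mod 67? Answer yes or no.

⟨30⟩ has order 6; its elements mod 67 are {1, 29, 30, 37, 38, 66}.
23 is not in this set.

no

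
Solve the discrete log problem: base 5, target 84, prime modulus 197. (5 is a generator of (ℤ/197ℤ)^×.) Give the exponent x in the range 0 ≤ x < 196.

105

Baby-step giant-step with m = ceil(sqrt(196)) = 14.
Baby table (5^j mod 197 for j=0..13):
  0:1  1:5  2:25  3:125  4:34  5:170  6:62  7:113
  8:171  9:67  10:138  11:99  12:101  13:111
Giant step factor: 5^(-14) ≡ 93 (mod 197).
Scan 84·93^i mod 197 for i = 0, 1, …:
  i=0: 84   i=1: 129   i=2: 177   i=3: 110
  i=4: 183   i=5: 77   i=6: 69   i=7: 113
Match at i=7, j=7: x = 7·14 + 7 = 105.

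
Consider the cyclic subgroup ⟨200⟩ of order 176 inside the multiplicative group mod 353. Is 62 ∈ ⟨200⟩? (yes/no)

no

62 ∈ ⟨200⟩ iff 62^176 ≡ 1 (mod 353), since |⟨200⟩| = 176.
62^176 mod 353 = 352.
Since 352 ≠ 1, 62 does not lie in the subgroup.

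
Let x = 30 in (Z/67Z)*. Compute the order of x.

The order of 30 must divide p − 1 = 66 = 2 · 3 · 11.
Divisors: 1, 2, 3, 6, 11, 22, 33, 66.
Check each in increasing order: 30^1 ≡ 30;  30^2 ≡ 29;  30^3 ≡ 66;  30^6 ≡ 1.
Smallest exponent giving 1 is 6.

6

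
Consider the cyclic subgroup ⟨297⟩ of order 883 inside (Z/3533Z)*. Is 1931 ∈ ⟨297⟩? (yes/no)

yes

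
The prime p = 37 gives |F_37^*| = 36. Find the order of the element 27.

6

The order of 27 must divide p − 1 = 36 = 2^2 · 3^2.
Divisors: 1, 2, 3, 4, 6, 9, 12, 18, 36.
Check each in increasing order: 27^1 ≡ 27;  27^2 ≡ 26;  27^3 ≡ 36;  27^4 ≡ 10;  27^6 ≡ 1.
Smallest exponent giving 1 is 6.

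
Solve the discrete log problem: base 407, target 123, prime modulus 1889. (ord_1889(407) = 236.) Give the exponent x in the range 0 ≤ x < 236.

204

Baby-step giant-step with m = ceil(sqrt(236)) = 16.
Baby table (407^j mod 1889 for j=0..15):
  0:1  1:407  2:1306  3:733  4:1758  5:1464  6:813  7:316
  8:160  9:894  10:1170  11:162  12:1708  13:4  14:1628  15:1446
Giant step factor: 407^(-16) ≡ 1726 (mod 1889).
Scan 123·1726^i mod 1889 for i = 0, 1, …:
  i=0: 123   i=1: 730   i=2: 17   i=3: 1007
  i=4: 202   i=5: 1076   i=6: 289   i=7: 118
  i=8: 1545   i=9: 1291   i=10: 1135   i=11: 117
  i=12: 1708
Match at i=12, j=12: x = 12·16 + 12 = 204.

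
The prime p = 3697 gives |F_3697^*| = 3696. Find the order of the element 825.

1848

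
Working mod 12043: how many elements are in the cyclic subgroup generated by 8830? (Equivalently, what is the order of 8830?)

1338

The order of 8830 must divide p − 1 = 12042 = 2 · 3^3 · 223.
Divisors: 1, 2, 3, 6, 9, 18, 27, 54, 223, 446, 669, 1338, 2007, 4014, 6021, 12042.
Check each in increasing order: 8830^1 ≡ 8830;  8830^2 ≡ 2518;  8830^3 ≡ 2562;  8830^6 ≡ 409;  8830^9 ≡ 117;  8830^18 ≡ 1646;  8830^27 ≡ 11937;  8830^54 ≡ 11236;  8830^223 ≡ 3164;  8830^446 ≡ 3163;  8830^669 ≡ 12042;  8830^1338 ≡ 1.
Smallest exponent giving 1 is 1338.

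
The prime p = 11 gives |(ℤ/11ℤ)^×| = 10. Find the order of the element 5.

The order of 5 must divide p − 1 = 10 = 2 · 5.
Divisors: 1, 2, 5, 10.
Check each in increasing order: 5^1 ≡ 5;  5^2 ≡ 3;  5^5 ≡ 1.
Smallest exponent giving 1 is 5.

5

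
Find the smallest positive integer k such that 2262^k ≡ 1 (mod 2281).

570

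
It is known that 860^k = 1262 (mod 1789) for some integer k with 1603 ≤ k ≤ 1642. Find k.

Compute 860^1603 mod 1789 = 1262, then multiply by 860 repeatedly:
  860^1603=1262
Found 1262 at exponent 1603.

1603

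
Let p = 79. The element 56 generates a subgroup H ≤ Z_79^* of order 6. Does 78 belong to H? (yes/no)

yes

78 ∈ ⟨56⟩ iff 78^6 ≡ 1 (mod 79), since |⟨56⟩| = 6.
78^6 mod 79 = 1.
Since 1 = 1, 78 lies in the subgroup.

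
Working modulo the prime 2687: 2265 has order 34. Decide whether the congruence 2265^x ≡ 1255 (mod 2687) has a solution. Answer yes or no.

yes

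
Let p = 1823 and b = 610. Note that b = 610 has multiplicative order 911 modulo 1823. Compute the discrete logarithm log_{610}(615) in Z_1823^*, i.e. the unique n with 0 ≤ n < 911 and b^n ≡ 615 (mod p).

247

Baby-step giant-step with m = ceil(sqrt(911)) = 31.
Baby table (610^j mod 1823 for j=0..30):
  0:1  1:610  2:208  3:1093  4:1335  5:1292  6:584  7:755
  8:1154  9:262  10:1219  11:1629  12:155  13:1577  14:1249  15:1699
  16:926  17:1553  18:1193  19:353  20:216  21:504  22:1176  23:921
  24:326  25:153  26:357  27:833  28:1336  29:79  30:792
Giant step factor: 610^(-31) ≡ 948 (mod 1823).
Scan 615·948^i mod 1823 for i = 0, 1, …:
  i=0: 615   i=1: 1483   i=2: 351   i=3: 962
  i=4: 476   i=5: 967   i=6: 1570   i=7: 792
Match at i=7, j=30: n = 7·31 + 30 = 247.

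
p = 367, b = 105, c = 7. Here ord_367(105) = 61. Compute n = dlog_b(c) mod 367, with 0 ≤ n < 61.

Baby-step giant-step with m = ceil(sqrt(61)) = 8.
Baby table (105^j mod 367 for j=0..7):
  0:1  1:105  2:15  3:107  4:225  5:137  6:72  7:220
Giant step factor: 105^(-8) ≡ 332 (mod 367).
Scan 7·332^i mod 367 for i = 0, 1, …:
  i=0: 7   i=1: 122   i=2: 134   i=3: 81
  i=4: 101   i=5: 135   i=6: 46   i=7: 225
Match at i=7, j=4: n = 7·8 + 4 = 60.

60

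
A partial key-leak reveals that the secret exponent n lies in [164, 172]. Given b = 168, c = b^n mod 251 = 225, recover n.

168

Compute 168^164 mod 251 = 88, then multiply by 168 repeatedly:
  168^164=88  168^165=226  168^166=67  168^167=212  168^168=225
Found 225 at exponent 168.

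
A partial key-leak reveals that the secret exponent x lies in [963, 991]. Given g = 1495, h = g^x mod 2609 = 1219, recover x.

972

Compute 1495^963 mod 2609 = 220, then multiply by 1495 repeatedly:
  1495^963=220  1495^964=166  1495^965=315  1495^966=1305  1495^967=2052
  1495^968=2165  1495^969=1515  1495^970=313  1495^971=924  1495^972=1219
Found 1219 at exponent 972.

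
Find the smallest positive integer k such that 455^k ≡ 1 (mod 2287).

762

The order of 455 must divide p − 1 = 2286 = 2 · 3^2 · 127.
Divisors: 1, 2, 3, 6, 9, 18, 127, 254, 381, 762, 1143, 2286.
Check each in increasing order: 455^1 ≡ 455;  455^2 ≡ 1195;  455^3 ≡ 1706;  455^6 ≡ 1372;  455^9 ≡ 1031;  455^18 ≡ 1793;  455^127 ≡ 1483;  455^254 ≡ 1482;  455^381 ≡ 2286;  455^762 ≡ 1.
Smallest exponent giving 1 is 762.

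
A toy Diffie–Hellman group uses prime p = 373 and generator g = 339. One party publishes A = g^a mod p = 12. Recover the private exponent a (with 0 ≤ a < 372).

204

Baby-step giant-step with m = ceil(sqrt(372)) = 20.
Baby table (339^j mod 373 for j=0..19):
  0:1  1:339  2:37  3:234  4:250  5:79  6:298  7:312
  8:209  9:354  10:273  11:43  12:30  13:99  14:364  15:306
  16:40  17:132  18:361  19:35
Giant step factor: 339^(-20) ≡ 21 (mod 373).
Scan 12·21^i mod 373 for i = 0, 1, …:
  i=0: 12   i=1: 252   i=2: 70   i=3: 351
  i=4: 284   i=5: 369   i=6: 289   i=7: 101
  i=8: 256   i=9: 154   i=10: 250
Match at i=10, j=4: a = 10·20 + 4 = 204.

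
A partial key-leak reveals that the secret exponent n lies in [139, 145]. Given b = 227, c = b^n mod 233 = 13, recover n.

Compute 227^139 mod 233 = 83, then multiply by 227 repeatedly:
  227^139=83  227^140=201  227^141=192  227^142=13
Found 13 at exponent 142.

142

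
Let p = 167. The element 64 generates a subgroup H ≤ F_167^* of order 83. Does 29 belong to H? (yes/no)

29 ∈ ⟨64⟩ iff 29^83 ≡ 1 (mod 167), since |⟨64⟩| = 83.
29^83 mod 167 = 1.
Since 1 = 1, 29 lies in the subgroup.

yes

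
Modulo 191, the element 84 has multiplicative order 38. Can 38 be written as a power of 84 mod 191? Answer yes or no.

yes

38 ∈ ⟨84⟩ iff 38^38 ≡ 1 (mod 191), since |⟨84⟩| = 38.
38^38 mod 191 = 1.
Since 1 = 1, 38 lies in the subgroup.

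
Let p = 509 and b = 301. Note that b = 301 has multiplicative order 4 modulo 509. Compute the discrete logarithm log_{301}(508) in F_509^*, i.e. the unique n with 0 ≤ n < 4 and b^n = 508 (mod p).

Successive powers of 301 modulo 509:
  301^0=1  301^1=301  301^2=508
So 301^2 ≡ 508 (mod 509), giving n = 2.

2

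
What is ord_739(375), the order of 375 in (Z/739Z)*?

738

The order of 375 must divide p − 1 = 738 = 2 · 3^2 · 41.
Divisors: 1, 2, 3, 6, 9, 18, 41, 82, 123, 246, 369, 738.
Check each in increasing order: 375^1 ≡ 375;  375^2 ≡ 215;  375^3 ≡ 74;  375^6 ≡ 303;  375^9 ≡ 252;  375^18 ≡ 689;  375^41 ≡ 542;  375^82 ≡ 381;  375^123 ≡ 321;  375^246 ≡ 320;  375^369 ≡ 738;  375^738 ≡ 1.
Smallest exponent giving 1 is 738.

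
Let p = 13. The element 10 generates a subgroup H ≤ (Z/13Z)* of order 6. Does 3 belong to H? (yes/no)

yes

⟨10⟩ has order 6; its elements mod 13 are {1, 3, 4, 9, 10, 12}.
3 is in this set.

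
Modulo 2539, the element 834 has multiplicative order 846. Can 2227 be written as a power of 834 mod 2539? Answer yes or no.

2227 ∈ ⟨834⟩ iff 2227^846 ≡ 1 (mod 2539), since |⟨834⟩| = 846.
2227^846 mod 2539 = 1.
Since 1 = 1, 2227 lies in the subgroup.

yes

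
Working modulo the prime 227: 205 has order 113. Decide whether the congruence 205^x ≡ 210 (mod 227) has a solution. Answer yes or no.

yes

210 ∈ ⟨205⟩ iff 210^113 ≡ 1 (mod 227), since |⟨205⟩| = 113.
210^113 mod 227 = 1.
Since 1 = 1, 210 lies in the subgroup.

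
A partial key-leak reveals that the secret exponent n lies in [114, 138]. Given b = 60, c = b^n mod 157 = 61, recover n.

Compute 60^114 mod 157 = 58, then multiply by 60 repeatedly:
  60^114=58  60^115=26  60^116=147  60^117=28  60^118=110
  60^119=6  60^120=46  60^121=91  60^122=122  60^123=98
  60^124=71  60^125=21  60^126=4  60^127=83  60^128=113
  60^129=29  60^130=13  60^131=152  60^132=14  60^133=55
  60^134=3  60^135=23  60^136=124  60^137=61
Found 61 at exponent 137.

137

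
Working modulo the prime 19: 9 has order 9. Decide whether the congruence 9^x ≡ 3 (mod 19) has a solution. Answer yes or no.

no

⟨9⟩ has order 9; its elements mod 19 are {1, 4, 5, 6, 7, 9, 11, 16, 17}.
3 is not in this set.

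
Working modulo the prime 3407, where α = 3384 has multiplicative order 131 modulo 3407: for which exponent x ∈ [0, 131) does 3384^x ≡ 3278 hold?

Baby-step giant-step with m = ceil(sqrt(131)) = 12.
Baby table (3384^j mod 3407 for j=0..11):
  0:1  1:3384  2:529  3:1461  4:467  5:2887  6:1739  7:887
  8:41  9:2464  10:1247  11:1982
Giant step factor: 3384^(-12) ≡ 2402 (mod 3407).
Scan 3278·2402^i mod 3407 for i = 0, 1, …:
  i=0: 3278   i=1: 179   i=2: 676   i=3: 2020
  i=4: 472   i=5: 2620   i=6: 511   i=7: 902
  i=8: 3159   i=9: 529
Match at i=9, j=2: x = 9·12 + 2 = 110.

110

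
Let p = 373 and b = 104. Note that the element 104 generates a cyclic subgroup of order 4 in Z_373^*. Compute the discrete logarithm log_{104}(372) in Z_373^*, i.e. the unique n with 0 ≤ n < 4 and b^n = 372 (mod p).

2

Successive powers of 104 modulo 373:
  104^0=1  104^1=104  104^2=372
So 104^2 ≡ 372 (mod 373), giving n = 2.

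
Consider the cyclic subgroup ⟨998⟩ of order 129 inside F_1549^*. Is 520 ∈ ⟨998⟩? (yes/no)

no

520 ∈ ⟨998⟩ iff 520^129 ≡ 1 (mod 1549), since |⟨998⟩| = 129.
520^129 mod 1549 = 1548.
Since 1548 ≠ 1, 520 does not lie in the subgroup.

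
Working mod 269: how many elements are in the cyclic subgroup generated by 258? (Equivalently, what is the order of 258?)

67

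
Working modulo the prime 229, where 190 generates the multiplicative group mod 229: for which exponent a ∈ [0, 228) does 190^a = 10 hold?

221

Baby-step giant-step with m = ceil(sqrt(228)) = 16.
Baby table (190^j mod 229 for j=0..15):
  0:1  1:190  2:147  3:221  4:83  5:198  6:64  7:23
  8:19  9:175  10:45  11:77  12:203  13:98  14:71  15:208
Giant step factor: 190^(-16) ≡ 144 (mod 229).
Scan 10·144^i mod 229 for i = 0, 1, …:
  i=0: 10   i=1: 66   i=2: 115   i=3: 72
  i=4: 63   i=5: 141   i=6: 152   i=7: 133
  i=8: 145   i=9: 41   i=10: 179   i=11: 128
  i=12: 112   i=13: 98
Match at i=13, j=13: a = 13·16 + 13 = 221.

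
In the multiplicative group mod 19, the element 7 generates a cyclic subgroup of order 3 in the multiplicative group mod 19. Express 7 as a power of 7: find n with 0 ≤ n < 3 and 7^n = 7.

Successive powers of 7 modulo 19:
  7^0=1  7^1=7
So 7^1 ≡ 7 (mod 19), giving n = 1.

1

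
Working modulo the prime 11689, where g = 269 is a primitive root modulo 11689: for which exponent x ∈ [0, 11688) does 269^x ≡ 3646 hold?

6148

Baby-step giant-step with m = ceil(sqrt(11688)) = 109.
Baby table (269^j mod 11689 for j=0..108):
  0:1  1:269  2:2227  3:2924  4:3393  5:975  6:5117  7:8860
  8:10473  9:188  10:3816  11:9561  12:329  13:6678  14:7965  15:3498
  16:5842  17:5172  18:277  19:4379  20:9051  21:3407  22:4741  23:1228
  24:3040  25:11219  26:2149  27:5320  28:5022  29:6683  30:9310  31:2944
  32:8773  33:10448  34:5152  35:6586  36:6595  37:9016  38:5681  39:8619
  40:4089  41:1175  42:472  43:10078  44:10823  45:826  46:103  47:4329
  48:7290  49:8947  50:10498  51:6913  52:1046  53:838  54:3331  55:7675
  56:7311  57:2907  58:10509  59:9872  60:2165  61:9624  62:5587  63:6711
  64:5153  65:6855  66:8822  67:251  68:9074  69:9594  70:9206  71:10035
  72:10945  73:10266  74:2950  75:10387  76:432  77:11007  78:3566  79:756
  80:4651  81:396  82:1323  83:5217  84:693  85:11082  86:363  87:4135
  88:1860  89:9402  90:4314  91:3255  92:10609  93:1705  94:2774  95:9799
  96:5906  97:10699  98:2537  99:4491  100:4112  101:7362  102:4937  103:7196
  104:7039  105:11562  106:904  107:9396  108:2700
Giant step factor: 269^(-109) ≡ 8800 (mod 11689).
Scan 3646·8800^i mod 11689 for i = 0, 1, …:
  i=0: 3646   i=1: 10184   i=2: 11326   i=3: 8386
  i=4: 4143   i=5: 409   i=6: 10677   i=7: 1418
  i=8: 6237   i=9: 5745     …   i=55: 9290
  i=56: 10823
Match at i=56, j=44: x = 56·109 + 44 = 6148.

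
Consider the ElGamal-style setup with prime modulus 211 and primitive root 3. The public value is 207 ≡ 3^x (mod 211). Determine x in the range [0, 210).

149

Baby-step giant-step with m = ceil(sqrt(210)) = 15.
Baby table (3^j mod 211 for j=0..14):
  0:1  1:3  2:9  3:27  4:81  5:32  6:96  7:77
  8:20  9:60  10:180  11:118  12:143  13:7  14:21
Giant step factor: 3^(-15) ≡ 67 (mod 211).
Scan 207·67^i mod 211 for i = 0, 1, …:
  i=0: 207   i=1: 154   i=2: 190   i=3: 70
  i=4: 48   i=5: 51   i=6: 41   i=7: 4
  i=8: 57   i=9: 21
Match at i=9, j=14: x = 9·15 + 14 = 149.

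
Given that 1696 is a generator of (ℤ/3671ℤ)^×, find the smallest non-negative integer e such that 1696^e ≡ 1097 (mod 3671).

1766

Baby-step giant-step with m = ceil(sqrt(3670)) = 61.
Baby table (1696^j mod 3671 for j=0..60):
  0:1  1:1696  2:2023  3:2294  4:3035  5:618  6:1893  7:2074
  8:686  9:3420  10:140  11:2496  12:553  13:1783  14:2735  15:2087
  16:708  17:351  18:594  19:1570  20:1245  21:695  22:329  23:3663
  24:1116  25:2171  26:3  27:1417  28:2398  29:3211  30:1763  31:1854
  32:2008  33:2551  34:2058  35:2918  36:420  37:146  38:1659  39:1678
  40:863  41:2590  42:2124  43:1053  44:1782  45:1039  46:64  47:2085
  48:987  49:3647  50:3348  51:2842  52:9  53:580  54:3523  55:2291
  56:1618  57:1891  58:2353  59:311  60:2503
Giant step factor: 1696^(-61) ≡ 13 (mod 3671).
Scan 1097·13^i mod 3671 for i = 0, 1, …:
  i=0: 1097   i=1: 3248   i=2: 1843   i=3: 1933
  i=4: 3103   i=5: 3629   i=6: 3125   i=7: 244
  i=8: 3172   i=9: 855     …   i=27: 181
  i=28: 2353
Match at i=28, j=58: e = 28·61 + 58 = 1766.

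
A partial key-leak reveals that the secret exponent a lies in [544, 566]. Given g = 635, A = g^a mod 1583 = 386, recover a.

Compute 635^544 mod 1583 = 918, then multiply by 635 repeatedly:
  635^544=918  635^545=386
Found 386 at exponent 545.

545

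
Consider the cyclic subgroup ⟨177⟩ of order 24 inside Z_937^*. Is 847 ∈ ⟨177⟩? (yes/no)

847 ∈ ⟨177⟩ iff 847^24 ≡ 1 (mod 937), since |⟨177⟩| = 24.
847^24 mod 937 = 1.
Since 1 = 1, 847 lies in the subgroup.

yes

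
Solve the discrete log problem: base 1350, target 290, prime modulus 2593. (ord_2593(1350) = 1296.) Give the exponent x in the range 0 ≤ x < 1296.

1110

Baby-step giant-step with m = ceil(sqrt(1296)) = 36.
Baby table (1350^j mod 2593 for j=0..35):
  0:1  1:1350  2:2214  3:1764  4:1026  5:438  6:96  7:2543
  8:2511  9:799  10:2555  11:560  12:1437  13:386  14:2500  15:1507
  16:1538  17:1900  18:523  19:754  20:1444  21:2057  22:2440  23:890
  24:941  25:2373  26:1195  27:404  28:870  29:2464  30:2174  31:2217
  32:628  33:2482  34:544  35:581
Giant step factor: 1350^(-36) ≡ 359 (mod 2593).
Scan 290·359^i mod 2593 for i = 0, 1, …:
  i=0: 290   i=1: 390   i=2: 2581   i=3: 878
  i=4: 1449   i=5: 1591   i=6: 709   i=7: 417
  i=8: 1902   i=9: 859     …   i=29: 1949
  i=30: 2174
Match at i=30, j=30: x = 30·36 + 30 = 1110.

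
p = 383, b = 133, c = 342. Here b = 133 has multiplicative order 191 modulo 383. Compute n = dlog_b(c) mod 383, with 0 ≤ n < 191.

44

Baby-step giant-step with m = ceil(sqrt(191)) = 14.
Baby table (133^j mod 383 for j=0..13):
  0:1  1:133  2:71  3:251  4:62  5:203  6:189  7:242
  8:14  9:330  10:228  11:67  12:102  13:161
Giant step factor: 133^(-14) ≡ 186 (mod 383).
Scan 342·186^i mod 383 for i = 0, 1, …:
  i=0: 342   i=1: 34   i=2: 196   i=3: 71
Match at i=3, j=2: n = 3·14 + 2 = 44.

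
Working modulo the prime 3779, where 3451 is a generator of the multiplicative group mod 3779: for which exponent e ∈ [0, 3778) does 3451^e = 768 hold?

Successive powers of 3451 modulo 3779:
  3451^0=1  3451^1=3451  3451^2=1772  3451^3=750  3451^4=3414  3451^5=2571
  3451^6=3208  3451^7=2117  3451^8=960  3451^9=2556  3451^10=570  3451^11=1990
  3451^12=1047  3451^13=473  3451^14=3574  3451^15=2997  3451^16=3303  3451^17=1189
  3451^18=3024  3451^19=2005  3451^20=3685  3451^21=600  3451^22=3487  3451^23=1301
  3451^24=299  3451^25=182  3451^26=768
So 3451^26 ≡ 768 (mod 3779), giving e = 26.

26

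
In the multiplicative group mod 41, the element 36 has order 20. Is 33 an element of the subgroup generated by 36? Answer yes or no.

yes

⟨36⟩ has order 20; its elements mod 41 are {1, 2, 4, 5, 8, 9, 10, 16, 18, 20, 21, 23, 25, 31, 32, 33, 36, 37, 39, 40}.
33 is in this set.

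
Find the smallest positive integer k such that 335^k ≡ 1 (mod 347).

346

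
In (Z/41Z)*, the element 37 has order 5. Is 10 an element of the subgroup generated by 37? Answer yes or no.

yes

10 ∈ ⟨37⟩ iff 10^5 ≡ 1 (mod 41), since |⟨37⟩| = 5.
10^5 mod 41 = 1.
Since 1 = 1, 10 lies in the subgroup.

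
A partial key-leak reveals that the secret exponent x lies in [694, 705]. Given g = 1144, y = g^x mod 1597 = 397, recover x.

696

Compute 1144^694 mod 1597 = 73, then multiply by 1144 repeatedly:
  1144^694=73  1144^695=468  1144^696=397
Found 397 at exponent 696.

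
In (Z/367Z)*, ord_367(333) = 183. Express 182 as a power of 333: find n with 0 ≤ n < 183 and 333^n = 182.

79

Baby-step giant-step with m = ceil(sqrt(183)) = 14.
Baby table (333^j mod 367 for j=0..13):
  0:1  1:333  2:55  3:332  4:89  5:277  6:124  7:188
  8:214  9:64  10:26  11:217  12:329  13:191
Giant step factor: 333^(-14) ≡ 213 (mod 367).
Scan 182·213^i mod 367 for i = 0, 1, …:
  i=0: 182   i=1: 231   i=2: 25   i=3: 187
  i=4: 195   i=5: 64
Match at i=5, j=9: n = 5·14 + 9 = 79.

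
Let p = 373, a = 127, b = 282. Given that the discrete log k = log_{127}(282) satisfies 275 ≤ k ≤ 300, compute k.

294

Compute 127^275 mod 373 = 191, then multiply by 127 repeatedly:
  127^275=191  127^276=12  127^277=32  127^278=334  127^279=269
  127^280=220  127^281=338  127^282=31  127^283=207  127^284=179
  127^285=353  127^286=71  127^287=65  127^288=49  127^289=255
  127^290=307  127^291=197  127^292=28  127^293=199  127^294=282
Found 282 at exponent 294.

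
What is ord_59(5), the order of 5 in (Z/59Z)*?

29

The order of 5 must divide p − 1 = 58 = 2 · 29.
Divisors: 1, 2, 29, 58.
Check each in increasing order: 5^1 ≡ 5;  5^2 ≡ 25;  5^29 ≡ 1.
Smallest exponent giving 1 is 29.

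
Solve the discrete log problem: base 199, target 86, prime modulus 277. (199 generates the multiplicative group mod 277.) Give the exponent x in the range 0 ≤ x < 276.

Baby-step giant-step with m = ceil(sqrt(276)) = 17.
Baby table (199^j mod 277 for j=0..16):
  0:1  1:199  2:267  3:226  4:100  5:233  6:108  7:163
  8:28  9:32  10:274  11:234  12:30  13:153  14:254  15:132
  16:230
Giant step factor: 199^(-17) ≡ 179 (mod 277).
Scan 86·179^i mod 277 for i = 0, 1, …:
  i=0: 86   i=1: 159   i=2: 207   i=3: 212
  i=4: 276   i=5: 98   i=6: 91   i=7: 223
  i=8: 29   i=9: 205   i=10: 131   i=11: 181
  i=12: 267
Match at i=12, j=2: x = 12·17 + 2 = 206.

206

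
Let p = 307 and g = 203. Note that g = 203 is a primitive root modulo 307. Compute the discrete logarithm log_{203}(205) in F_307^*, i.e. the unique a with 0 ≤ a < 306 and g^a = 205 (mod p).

45

Baby-step giant-step with m = ceil(sqrt(306)) = 18.
Baby table (203^j mod 307 for j=0..17):
  0:1  1:203  2:71  3:291  4:129  5:92  6:256  7:85
  8:63  9:202  10:175  11:220  12:145  13:270  14:164  15:136
  16:285  17:139
Giant step factor: 203^(-18) ≡ 216 (mod 307).
Scan 205·216^i mod 307 for i = 0, 1, …:
  i=0: 205   i=1: 72   i=2: 202
Match at i=2, j=9: a = 2·18 + 9 = 45.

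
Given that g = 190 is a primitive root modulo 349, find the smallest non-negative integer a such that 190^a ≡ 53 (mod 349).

Baby-step giant-step with m = ceil(sqrt(348)) = 19.
Baby table (190^j mod 349 for j=0..18):
  0:1  1:190  2:153  3:103  4:26  5:54  6:139  7:235
  8:327  9:8  10:124  11:177  12:126  13:208  14:83  15:65
  16:135  17:173  18:64
Giant step factor: 190^(-19) ≡ 184 (mod 349).
Scan 53·184^i mod 349 for i = 0, 1, …:
  i=0: 53   i=1: 329   i=2: 159   i=3: 289
  i=4: 128   i=5: 169   i=6: 35   i=7: 158
  i=8: 105   i=9: 125   i=10: 315   i=11: 26
Match at i=11, j=4: a = 11·19 + 4 = 213.

213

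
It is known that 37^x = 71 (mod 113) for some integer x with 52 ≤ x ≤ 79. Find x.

Compute 37^52 mod 113 = 2, then multiply by 37 repeatedly:
  37^52=2  37^53=74  37^54=26  37^55=58  37^56=112
  37^57=76  37^58=100  37^59=84  37^60=57  37^61=75
  37^62=63  37^63=71
Found 71 at exponent 63.

63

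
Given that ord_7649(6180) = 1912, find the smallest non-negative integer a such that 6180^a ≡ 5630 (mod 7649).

878

Baby-step giant-step with m = ceil(sqrt(1912)) = 44.
Baby table (6180^j mod 7649 for j=0..43):
  0:1  1:6180  2:943  3:6851  4:1965  5:4737  6:1937  7:7624
  8:6129  9:7021  10:4652  11:4418  12:3959  13:5118  14:625  15:7404
  16:402  17:6084  18:4285  19:462  20:2083  21:7322  22:6125  23:5248
  24:880  25:7610  26:3748  27:1468  28:526  29:7504  30:6482  31:947
  32:975  33:5737  34:1545  35:2148  36:3625  37:6228  38:6921  39:6221
  40:1906  41:7269  42:7492  43:1163
Giant step factor: 6180^(-44) ≡ 6212 (mod 7649).
Scan 5630·6212^i mod 7649 for i = 0, 1, …:
  i=0: 5630   i=1: 2332   i=2: 6827   i=3: 3268
  i=4: 370   i=5: 3740   i=6: 2867   i=7: 2932
  i=8: 1315   i=9: 7297     …   i=18: 6345
  i=19: 7492
Match at i=19, j=42: a = 19·44 + 42 = 878.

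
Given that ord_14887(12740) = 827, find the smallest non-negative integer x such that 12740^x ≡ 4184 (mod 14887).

208

Baby-step giant-step with m = ceil(sqrt(827)) = 29.
Baby table (12740^j mod 14887 for j=0..28):
  0:1  1:12740  2:9526  3:2416  4:8411  5:14401  6:1352  7:221
  8:1897  9:6179  10:12891  11:12843  12:11690  13:1052  14:4180  15:2401
  16:10842  17:5494  18:9773  19:8039  20:9187  21:786  22:9576  23:14162
  24:8327  25:1218  26:5066  27:5695  28:9949
Giant step factor: 12740^(-29) ≡ 9681 (mod 14887).
Scan 4184·9681^i mod 14887 for i = 0, 1, …:
  i=0: 4184   i=1: 12664   i=2: 5739   i=3: 975
  i=4: 617   i=5: 3490   i=6: 8087   i=7: 14401
Match at i=7, j=5: x = 7·29 + 5 = 208.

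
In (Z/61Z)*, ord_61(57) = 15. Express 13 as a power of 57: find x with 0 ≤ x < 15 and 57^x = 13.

5

Successive powers of 57 modulo 61:
  57^0=1  57^1=57  57^2=16  57^3=58  57^4=12  57^5=13
So 57^5 ≡ 13 (mod 61), giving x = 5.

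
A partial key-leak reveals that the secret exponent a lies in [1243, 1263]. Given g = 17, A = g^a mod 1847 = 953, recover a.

1262

Compute 17^1243 mod 1847 = 810, then multiply by 17 repeatedly:
  17^1243=810  17^1244=841  17^1245=1368  17^1246=1092  17^1247=94
  17^1248=1598  17^1249=1308  17^1250=72  17^1251=1224  17^1252=491
  17^1253=959  17^1254=1527  17^1255=101  17^1256=1717  17^1257=1484
  17^1258=1217  17^1259=372  17^1260=783  17^1261=382  17^1262=953
Found 953 at exponent 1262.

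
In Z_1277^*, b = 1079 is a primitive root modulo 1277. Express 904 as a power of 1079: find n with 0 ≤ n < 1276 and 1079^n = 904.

558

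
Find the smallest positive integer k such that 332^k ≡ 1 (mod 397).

33

The order of 332 must divide p − 1 = 396 = 2^2 · 3^2 · 11.
Divisors: 1, 2, 3, 4, 6, 9, 11, 12, 18, 22, 33, 36, 44, 66, 99, 132, 198, 396.
Check each in increasing order: 332^1 ≡ 332;  332^2 ≡ 255;  332^3 ≡ 99;  332^4 ≡ 314;  332^6 ≡ 273;  332^9 ≡ 31;  332^11 ≡ 362;  332^12 ≡ 290;  332^18 ≡ 167;  332^22 ≡ 34;  332^33 ≡ 1.
Smallest exponent giving 1 is 33.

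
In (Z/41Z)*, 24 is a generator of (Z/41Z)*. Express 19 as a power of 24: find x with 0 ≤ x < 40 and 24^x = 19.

Successive powers of 24 modulo 41:
  24^0=1  24^1=24  24^2=2  24^3=7  24^4=4  24^5=14
  24^6=8  24^7=28  24^8=16  24^9=15  24^10=32  24^11=30
  24^12=23  24^13=19
So 24^13 ≡ 19 (mod 41), giving x = 13.

13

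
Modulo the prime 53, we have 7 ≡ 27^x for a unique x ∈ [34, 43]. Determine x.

38

Compute 27^34 mod 53 = 6, then multiply by 27 repeatedly:
  27^34=6  27^35=3  27^36=28  27^37=14  27^38=7
Found 7 at exponent 38.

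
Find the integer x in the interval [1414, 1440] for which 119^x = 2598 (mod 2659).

Compute 119^1414 mod 2659 = 1366, then multiply by 119 repeatedly:
  119^1414=1366  119^1415=355  119^1416=2360  119^1417=1645  119^1418=1648
  119^1419=2005  119^1420=1944  119^1421=3  119^1422=357  119^1423=2598
Found 2598 at exponent 1423.

1423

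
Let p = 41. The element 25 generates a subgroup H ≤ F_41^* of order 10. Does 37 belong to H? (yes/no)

⟨25⟩ has order 10; its elements mod 41 are {1, 4, 10, 16, 18, 23, 25, 31, 37, 40}.
37 is in this set.

yes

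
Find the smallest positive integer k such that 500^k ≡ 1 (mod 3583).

3582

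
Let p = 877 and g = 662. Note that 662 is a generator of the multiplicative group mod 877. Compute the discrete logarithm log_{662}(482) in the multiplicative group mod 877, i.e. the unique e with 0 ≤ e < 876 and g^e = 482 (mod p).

Baby-step giant-step with m = ceil(sqrt(876)) = 30.
Baby table (662^j mod 877 for j=0..29):
  0:1  1:662  2:621  3:666  4:638  5:519  6:671  7:440
  8:116  9:493  10:122  11:80  12:340  13:568  14:660  15:174
  16:301  17:183  18:120  19:510  20:852  21:113  22:261  23:13
  24:713  25:180  26:765  27:401  28:608  29:830
Giant step factor: 662^(-30) ≡ 90 (mod 877).
Scan 482·90^i mod 877 for i = 0, 1, …:
  i=0: 482   i=1: 407   i=2: 673   i=3: 57
  i=4: 745   i=5: 398   i=6: 740   i=7: 825
  i=8: 582   i=9: 637     …   i=25: 631
  i=26: 662
Match at i=26, j=1: e = 26·30 + 1 = 781.

781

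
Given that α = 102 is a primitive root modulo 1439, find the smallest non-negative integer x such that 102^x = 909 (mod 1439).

1396

Baby-step giant-step with m = ceil(sqrt(1438)) = 38.
Baby table (102^j mod 1439 for j=0..37):
  0:1  1:102  2:331  3:665  4:197  5:1387  6:452  7:56
  8:1395  9:1268  10:1265  11:959  12:1405  13:849  14:258  15:414
  16:497  17:329  18:461  19:974  20:57  21:58  22:160  23:491
  24:1156  25:1353  26:1301  27:314  28:370  29:326  30:155  31:1420
  32:940  33:906  34:316  35:574  36:988  37:46
Giant step factor: 102^(-38) ≡ 637 (mod 1439).
Scan 909·637^i mod 1439 for i = 0, 1, …:
  i=0: 909   i=1: 555   i=2: 980   i=3: 1173
  i=4: 360   i=5: 519   i=6: 1072   i=7: 778
  i=8: 570   i=9: 462     …   i=35: 606
  i=36: 370
Match at i=36, j=28: x = 36·38 + 28 = 1396.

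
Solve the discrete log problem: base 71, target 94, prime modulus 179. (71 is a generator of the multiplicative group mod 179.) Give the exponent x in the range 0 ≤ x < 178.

67

Baby-step giant-step with m = ceil(sqrt(178)) = 14.
Baby table (71^j mod 179 for j=0..13):
  0:1  1:71  2:29  3:90  4:125  5:104  6:45  7:152
  8:52  9:112  10:76  11:26  12:56  13:38
Giant step factor: 71^(-14) ≡ 124 (mod 179).
Scan 94·124^i mod 179 for i = 0, 1, …:
  i=0: 94   i=1: 21   i=2: 98   i=3: 159
  i=4: 26
Match at i=4, j=11: x = 4·14 + 11 = 67.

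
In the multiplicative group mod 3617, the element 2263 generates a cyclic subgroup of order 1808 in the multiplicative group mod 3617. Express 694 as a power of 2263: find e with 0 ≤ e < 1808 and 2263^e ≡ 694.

681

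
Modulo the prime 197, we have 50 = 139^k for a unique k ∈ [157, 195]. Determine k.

Compute 139^157 mod 197 = 52, then multiply by 139 repeatedly:
  139^157=52  139^158=136  139^159=189  139^160=70  139^161=77
  139^162=65  139^163=170  139^164=187  139^165=186  139^166=47
  139^167=32  139^168=114  139^169=86  139^170=134  139^171=108
  139^172=40  139^173=44  139^174=9  139^175=69  139^176=135
  139^177=50
Found 50 at exponent 177.

177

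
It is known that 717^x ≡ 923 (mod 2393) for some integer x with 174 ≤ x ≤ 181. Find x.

Compute 717^174 mod 2393 = 777, then multiply by 717 repeatedly:
  717^174=777  717^175=1933  717^176=414  717^177=106  717^178=1819
  717^179=38  717^180=923
Found 923 at exponent 180.

180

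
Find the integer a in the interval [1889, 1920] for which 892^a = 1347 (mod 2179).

Compute 892^1889 mod 2179 = 40, then multiply by 892 repeatedly:
  892^1889=40  892^1890=816  892^1891=86  892^1892=447  892^1893=2146
  892^1894=1070  892^1895=38  892^1896=1211  892^1897=1607  892^1898=1841
  892^1899=1385  892^1900=2106  892^1901=254  892^1902=2131  892^1903=764
  892^1904=1640  892^1905=771  892^1906=1347
Found 1347 at exponent 1906.

1906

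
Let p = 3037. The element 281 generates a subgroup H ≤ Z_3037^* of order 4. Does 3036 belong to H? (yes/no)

yes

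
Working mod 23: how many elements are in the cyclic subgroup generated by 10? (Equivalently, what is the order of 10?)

22

The order of 10 must divide p − 1 = 22 = 2 · 11.
Divisors: 1, 2, 11, 22.
Check each in increasing order: 10^1 ≡ 10;  10^2 ≡ 8;  10^11 ≡ 22;  10^22 ≡ 1.
Smallest exponent giving 1 is 22.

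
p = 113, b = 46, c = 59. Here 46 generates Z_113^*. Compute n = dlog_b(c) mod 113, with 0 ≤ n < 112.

Baby-step giant-step with m = ceil(sqrt(112)) = 11.
Baby table (46^j mod 113 for j=0..10):
  0:1  1:46  2:82  3:43  4:57  5:23  6:41  7:78
  8:85  9:68  10:77
Giant step factor: 46^(-11) ≡ 29 (mod 113).
Scan 59·29^i mod 113 for i = 0, 1, …:
  i=0: 59   i=1: 16   i=2: 12   i=3: 9
  i=4: 35   i=5: 111   i=6: 55   i=7: 13
  i=8: 38   i=9: 85
Match at i=9, j=8: n = 9·11 + 8 = 107.

107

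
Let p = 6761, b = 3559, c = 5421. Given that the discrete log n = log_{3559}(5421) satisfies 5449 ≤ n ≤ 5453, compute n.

5451

Compute 3559^5449 mod 6761 = 1478, then multiply by 3559 repeatedly:
  3559^5449=1478  3559^5450=144  3559^5451=5421
Found 5421 at exponent 5451.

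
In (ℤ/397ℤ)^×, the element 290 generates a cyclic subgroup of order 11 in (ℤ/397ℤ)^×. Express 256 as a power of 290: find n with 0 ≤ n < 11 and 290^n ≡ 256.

Successive powers of 290 modulo 397:
  290^0=1  290^1=290  290^2=333  290^3=99  290^4=126  290^5=16
  290^6=273  290^7=167  290^8=393  290^9=31  290^10=256
So 290^10 ≡ 256 (mod 397), giving n = 10.

10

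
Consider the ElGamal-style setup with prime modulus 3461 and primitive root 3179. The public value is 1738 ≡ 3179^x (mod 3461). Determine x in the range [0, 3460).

1160

Baby-step giant-step with m = ceil(sqrt(3460)) = 59.
Baby table (3179^j mod 3461 for j=0..58):
  0:1  1:3179  2:3382  3:1512  4:2780  5:1687  6:1884  7:1706
  8:3448  9:205  10:1027  11:1110  12:1931  13:2296  14:3196  15:2049
  16:169  17:796  18:493  19:2875  20:2585  21:1301  22:3445  23:1051
  24:1264  25:35  26:513  27:696  28:1005  29:392  30:208  31:181
  32:873  33:3006  34:253  35:1335  36:779  37:1826  38:757  39:1108
  40:2495  41:2454  42:172  43:3411  44:256  45:489  46:542  47:2901
  48:2175  49:2708  50:1225  51:650  52:133  53:565  54:3337  55:358
  56:2874  57:2867  58:1380
Giant step factor: 3179^(-59) ≡ 3273 (mod 3461).
Scan 1738·3273^i mod 3461 for i = 0, 1, …:
  i=0: 1738   i=1: 2051   i=2: 2044   i=3: 3360
  i=4: 1683   i=5: 2008   i=6: 3206   i=7: 2947
  i=8: 3185   i=9: 3434     …   i=18: 2866
  i=19: 1108
Match at i=19, j=39: x = 19·59 + 39 = 1160.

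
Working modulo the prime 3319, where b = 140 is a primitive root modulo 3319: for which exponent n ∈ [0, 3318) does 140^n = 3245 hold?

Baby-step giant-step with m = ceil(sqrt(3318)) = 58.
Baby table (140^j mod 3319 for j=0..57):
  0:1  1:140  2:3005  3:2506  4:2345  5:3038  6:488  7:1940
  8:2761  9:1536  10:2624  11:2270  12:2495  13:805  14:3173  15:2793
  16:2697  17:2533  18:2806  19:1198  20:1770  21:2194  22:1812  23:1436
  24:1900  25:480  26:820  27:1954  28:1402  29:459  30:1199  31:1910
  32:1880  33:999  34:462  35:1619  36:968  37:2760  38:1396  39:2938
  40:3083  41:150  42:1086  43:2685  44:853  45:3255  46:997  47:182
  48:2247  49:2594  50:1389  51:1958  52:1962  53:2522  54:1266  55:1333
  56:756  57:2951
Giant step factor: 140^(-58) ≡ 2198 (mod 3319).
Scan 3245·2198^i mod 3319 for i = 0, 1, …:
  i=0: 3245   i=1: 3298   i=2: 308   i=3: 3227
  i=4: 243   i=5: 3074   i=6: 2487   i=7: 33
  i=8: 2835   i=9: 1567   i=10: 2463   i=11: 385
  i=12: 3204   i=13: 2793
Match at i=13, j=15: n = 13·58 + 15 = 769.

769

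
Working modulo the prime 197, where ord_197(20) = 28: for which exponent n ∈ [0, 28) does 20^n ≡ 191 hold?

16

Successive powers of 20 modulo 197:
  20^0=1  20^1=20  20^2=6  20^3=120  20^4=36  20^5=129
  20^6=19  20^7=183  20^8=114  20^9=113  20^10=93  20^11=87
  20^12=164  20^13=128  20^14=196  20^15=177  20^16=191
So 20^16 ≡ 191 (mod 197), giving n = 16.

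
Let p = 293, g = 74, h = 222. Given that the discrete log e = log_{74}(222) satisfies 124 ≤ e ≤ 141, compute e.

132

Compute 74^124 mod 293 = 258, then multiply by 74 repeatedly:
  74^124=258  74^125=47  74^126=255  74^127=118  74^128=235
  74^129=103  74^130=4  74^131=3  74^132=222
Found 222 at exponent 132.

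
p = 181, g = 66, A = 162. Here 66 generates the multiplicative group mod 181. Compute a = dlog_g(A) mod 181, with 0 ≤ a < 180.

135

Baby-step giant-step with m = ceil(sqrt(180)) = 14.
Baby table (66^j mod 181 for j=0..13):
  0:1  1:66  2:12  3:68  4:144  5:92  6:99  7:18
  8:102  9:35  10:138  11:58  12:27  13:153
Giant step factor: 66^(-14) ≡ 100 (mod 181).
Scan 162·100^i mod 181 for i = 0, 1, …:
  i=0: 162   i=1: 91   i=2: 50   i=3: 113
  i=4: 78   i=5: 17   i=6: 71   i=7: 41
  i=8: 118   i=9: 35
Match at i=9, j=9: a = 9·14 + 9 = 135.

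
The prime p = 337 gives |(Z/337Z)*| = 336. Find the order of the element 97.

112

The order of 97 must divide p − 1 = 336 = 2^4 · 3 · 7.
Divisors: 1, 2, 3, 4, 6, 7, 8, 12, 14, 16, 21, 24, 28, 42, 48, 56, 84, 112, 168, 336.
Check each in increasing order: 97^1 ≡ 97;  97^2 ≡ 310;  97^3 ≡ 77;  97^4 ≡ 55;  97^6 ≡ 200;  97^7 ≡ 191;  97^8 ≡ 329;  97^12 ≡ 234;  97^14 ≡ 85;  97^16 ≡ 64;  97^21 ≡ 59;  97^24 ≡ 162;  97^28 ≡ 148;  97^42 ≡ 111;  97^48 ≡ 295;  97^56 ≡ 336;  97^84 ≡ 189;  97^112 ≡ 1.
Smallest exponent giving 1 is 112.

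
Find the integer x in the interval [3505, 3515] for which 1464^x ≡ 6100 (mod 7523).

3508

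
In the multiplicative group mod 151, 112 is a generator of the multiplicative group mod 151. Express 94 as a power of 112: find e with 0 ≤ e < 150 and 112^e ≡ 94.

18

Baby-step giant-step with m = ceil(sqrt(150)) = 13.
Baby table (112^j mod 151 for j=0..12):
  0:1  1:112  2:11  3:24  4:121  5:113  6:123  7:35
  8:145  9:83  10:85  11:7  12:29
Giant step factor: 112^(-13) ≡ 51 (mod 151).
Scan 94·51^i mod 151 for i = 0, 1, …:
  i=0: 94   i=1: 113
Match at i=1, j=5: e = 1·13 + 5 = 18.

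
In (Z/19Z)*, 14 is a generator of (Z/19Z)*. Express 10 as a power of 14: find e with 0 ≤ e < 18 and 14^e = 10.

5

Successive powers of 14 modulo 19:
  14^0=1  14^1=14  14^2=6  14^3=8  14^4=17  14^5=10
So 14^5 ≡ 10 (mod 19), giving e = 5.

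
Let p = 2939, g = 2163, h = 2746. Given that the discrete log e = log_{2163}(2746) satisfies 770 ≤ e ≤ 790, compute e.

Compute 2163^770 mod 2939 = 2168, then multiply by 2163 repeatedly:
  2163^770=2168  2163^771=1679  2163^772=2012  2163^773=2236  2163^774=1813
  2163^775=893  2163^776=636  2163^777=216  2163^778=2846  2163^779=1632
  2163^780=277  2163^781=2534  2163^782=2746
Found 2746 at exponent 782.

782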